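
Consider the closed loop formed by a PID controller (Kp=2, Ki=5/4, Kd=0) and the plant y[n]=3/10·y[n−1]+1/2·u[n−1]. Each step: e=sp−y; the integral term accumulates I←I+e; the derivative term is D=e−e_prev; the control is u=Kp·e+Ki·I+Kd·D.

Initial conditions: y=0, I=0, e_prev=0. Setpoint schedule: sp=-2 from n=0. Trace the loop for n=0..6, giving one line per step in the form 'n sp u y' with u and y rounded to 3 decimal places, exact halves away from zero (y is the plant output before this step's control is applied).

(exact arithmetic carried between steps; '≈' marks a value shown rounded to 6 d.p. or computed from one; I and e_prev carry over from the previous line; the table rounds u and y to 3 d.p., halves away from zero)
n=0: y=0, sp=-2, e=sp−y=-2; I=-2, D=e−e_prev=-2; u=2·(-2)+5/4·(-2)+0·(-2)=-6.5; next y=3/10·0+1/2·(-6.5)=-3.25
n=1: y=-3.25, sp=-2, e=sp−y=1.25; I=-0.75, D=e−e_prev=3.25; u=2·1.25+5/4·(-0.75)+0·3.25=1.5625; next y=3/10·(-3.25)+1/2·1.5625=-0.19375
n=2: y=-0.19375, sp=-2, e=sp−y=-1.80625; I=-2.55625, D=e−e_prev=-3.05625; u=2·(-1.80625)+5/4·(-2.55625)+0·(-3.05625)≈-6.807813; next y=3/10·(-0.19375)+1/2·(-6.807813)≈-3.462031
n=3: y≈-3.462031, sp=-2, e=sp−y≈1.462031; I≈-1.094219, D=e−e_prev≈3.268281; u=2·1.462031+5/4·(-1.094219)+0·3.268281≈1.556289; next y=3/10·(-3.462031)+1/2·1.556289≈-0.260465
n=4: y≈-0.260465, sp=-2, e=sp−y≈-1.739535; I≈-2.833754, D=e−e_prev≈-3.201566; u=2·(-1.739535)+5/4·(-2.833754)+0·(-3.201566)≈-7.021263; next y=3/10·(-0.260465)+1/2·(-7.021263)≈-3.588771
n=5: y≈-3.588771, sp=-2, e=sp−y≈1.588771; I≈-1.244983, D=e−e_prev≈3.328306; u=2·1.588771+5/4·(-1.244983)+0·3.328306≈1.621313; next y=3/10·(-3.588771)+1/2·1.621313≈-0.265975
n=6: y≈-0.265975, sp=-2, e=sp−y≈-1.734025; I≈-2.979008, D=e−e_prev≈-3.322796; u=2·(-1.734025)+5/4·(-2.979008)+0·(-3.322796)≈-7.191811; next y=3/10·(-0.265975)+1/2·(-7.191811)≈-3.675698

0 -2 -6.500 0.000
1 -2 1.563 -3.250
2 -2 -6.808 -0.194
3 -2 1.556 -3.462
4 -2 -7.021 -0.260
5 -2 1.621 -3.589
6 -2 -7.192 -0.266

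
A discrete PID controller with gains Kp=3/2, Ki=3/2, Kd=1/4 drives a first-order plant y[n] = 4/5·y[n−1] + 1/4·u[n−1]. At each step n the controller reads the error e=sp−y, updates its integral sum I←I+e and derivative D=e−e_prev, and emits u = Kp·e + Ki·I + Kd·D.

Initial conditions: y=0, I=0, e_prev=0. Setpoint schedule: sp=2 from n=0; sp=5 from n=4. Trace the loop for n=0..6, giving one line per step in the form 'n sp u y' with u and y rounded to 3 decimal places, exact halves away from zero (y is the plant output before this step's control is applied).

0 2 6.500 0.000
1 2 3.719 1.625
2 2 2.722 2.230
3 2 1.766 2.464
4 5 11.045 2.413
5 5 6.757 4.692
6 5 5.349 5.443

(exact arithmetic carried between steps; '≈' marks a value shown rounded to 6 d.p. or computed from one; I and e_prev carry over from the previous line; the table rounds u and y to 3 d.p., halves away from zero)
n=0: y=0, sp=2, e=sp−y=2; I=2, D=e−e_prev=2; u=3/2·2+3/2·2+1/4·2=6.5; next y=4/5·0+1/4·6.5=1.625
n=1: y=1.625, sp=2, e=sp−y=0.375; I=2.375, D=e−e_prev=-1.625; u=3/2·0.375+3/2·2.375+1/4·(-1.625)=3.71875; next y=4/5·1.625+1/4·3.71875≈2.229688
n=2: y≈2.229688, sp=2, e=sp−y≈-0.229688; I≈2.145313, D=e−e_prev≈-0.604688; u=3/2·(-0.229688)+3/2·2.145313+1/4·(-0.604688)≈2.722266; next y=4/5·2.229688+1/4·2.722266≈2.464316
n=3: y≈2.464316, sp=2, e=sp−y≈-0.464316; I≈1.680996, D=e−e_prev≈-0.234629; u=3/2·(-0.464316)+3/2·1.680996+1/4·(-0.234629)≈1.766362; next y=4/5·2.464316+1/4·1.766362≈2.413044
n=4: y≈2.413044, sp=5, e=sp−y≈2.586956; I≈4.267952, D=e−e_prev≈3.051273; u=3/2·2.586956+3/2·4.267952+1/4·3.051273≈11.045181; next y=4/5·2.413044+1/4·11.045181≈4.691730
n=5: y≈4.691730, sp=5, e=sp−y≈0.308270; I≈4.576222, D=e−e_prev≈-2.278687; u=3/2·0.308270+3/2·4.576222+1/4·(-2.278687)≈6.757066; next y=4/5·4.691730+1/4·6.757066≈5.442651
n=6: y≈5.442651, sp=5, e=sp−y≈-0.442651; I≈4.133571, D=e−e_prev≈-0.750920; u=3/2·(-0.442651)+3/2·4.133571+1/4·(-0.750920)≈5.348651; next y=4/5·5.442651+1/4·5.348651≈5.691283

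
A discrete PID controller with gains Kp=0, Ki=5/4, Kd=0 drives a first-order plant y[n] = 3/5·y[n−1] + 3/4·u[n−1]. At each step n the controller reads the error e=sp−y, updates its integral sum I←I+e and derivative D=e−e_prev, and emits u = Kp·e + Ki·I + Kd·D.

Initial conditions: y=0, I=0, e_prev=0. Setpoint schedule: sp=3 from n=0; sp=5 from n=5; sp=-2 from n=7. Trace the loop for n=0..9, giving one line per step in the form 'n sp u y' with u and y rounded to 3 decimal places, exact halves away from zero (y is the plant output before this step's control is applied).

(exact arithmetic carried between steps; '≈' marks a value shown rounded to 6 d.p. or computed from one; I and e_prev carry over from the previous line; the table rounds u and y to 3 d.p., halves away from zero)
n=0: y=0, sp=3, e=sp−y=3; I=3, D=e−e_prev=3; u=0·3+5/4·3+0·3=3.75; next y=3/5·0+3/4·3.75=2.8125
n=1: y=2.8125, sp=3, e=sp−y=0.1875; I=3.1875, D=e−e_prev=-2.8125; u=0·0.1875+5/4·3.1875+0·(-2.8125)=3.984375; next y=3/5·2.8125+3/4·3.984375≈4.675781
n=2: y≈4.675781, sp=3, e=sp−y≈-1.675781; I≈1.511719, D=e−e_prev≈-1.863281; u=0·(-1.675781)+5/4·1.511719+0·(-1.863281)≈1.889648; next y=3/5·4.675781+3/4·1.889648≈4.222705
n=3: y≈4.222705, sp=3, e=sp−y≈-1.222705; I≈0.289014, D=e−e_prev≈0.453076; u=0·(-1.222705)+5/4·0.289014+0·0.453076≈0.361267; next y=3/5·4.222705+3/4·0.361267≈2.804573
n=4: y≈2.804573, sp=3, e=sp−y≈0.195427; I≈0.484440, D=e−e_prev≈1.418132; u=0·0.195427+5/4·0.484440+0·1.418132≈0.605550; next y=3/5·2.804573+3/4·0.605550≈2.136907
n=5: y≈2.136907, sp=5, e=sp−y≈2.863093; I≈3.347534, D=e−e_prev≈2.667667; u=0·2.863093+5/4·3.347534+0·2.667667≈4.184417; next y=3/5·2.136907+3/4·4.184417≈4.420457
n=6: y≈4.420457, sp=5, e=sp−y≈0.579543; I≈3.927077, D=e−e_prev≈-2.283550; u=0·0.579543+5/4·3.927077+0·(-2.283550)≈4.908846; next y=3/5·4.420457+3/4·4.908846≈6.333909
n=7: y≈6.333909, sp=-2, e=sp−y≈-8.333909; I≈-4.406832, D=e−e_prev≈-8.913452; u=0·(-8.333909)+5/4·(-4.406832)+0·(-8.913452)≈-5.508540; next y=3/5·6.333909+3/4·(-5.508540)≈-0.331060
n=8: y≈-0.331060, sp=-2, e=sp−y≈-1.668940; I≈-6.075772, D=e−e_prev≈6.664968; u=0·(-1.668940)+5/4·(-6.075772)+0·6.664968≈-7.594715; next y=3/5·(-0.331060)+3/4·(-7.594715)≈-5.894672
n=9: y≈-5.894672, sp=-2, e=sp−y≈3.894672; I≈-2.181100, D=e−e_prev≈5.563612; u=0·3.894672+5/4·(-2.181100)+0·5.563612≈-2.726375; next y=3/5·(-5.894672)+3/4·(-2.726375)≈-5.581584

0 3 3.750 0.000
1 3 3.984 2.813
2 3 1.890 4.676
3 3 0.361 4.223
4 3 0.606 2.805
5 5 4.184 2.137
6 5 4.909 4.420
7 -2 -5.509 6.334
8 -2 -7.595 -0.331
9 -2 -2.726 -5.895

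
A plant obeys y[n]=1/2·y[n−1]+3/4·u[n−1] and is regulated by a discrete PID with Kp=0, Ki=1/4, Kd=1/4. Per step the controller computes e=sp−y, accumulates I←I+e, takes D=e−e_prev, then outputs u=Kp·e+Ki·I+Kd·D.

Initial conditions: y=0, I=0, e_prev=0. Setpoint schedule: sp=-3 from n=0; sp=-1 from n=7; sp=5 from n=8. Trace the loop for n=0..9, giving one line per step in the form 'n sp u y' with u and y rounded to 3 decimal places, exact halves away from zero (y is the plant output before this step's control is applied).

0 -3 -1.500 0.000
1 -3 -0.938 -1.125
2 -3 -1.617 -1.266
3 -3 -1.796 -1.846
4 -3 -2.017 -2.270
5 -3 -2.117 -2.648
6 -3 -2.168 -2.912
7 -1 -1.171 -3.082
8 5 1.476 -2.419
9 5 0.838 -0.103

(exact arithmetic carried between steps; '≈' marks a value shown rounded to 6 d.p. or computed from one; I and e_prev carry over from the previous line; the table rounds u and y to 3 d.p., halves away from zero)
n=0: y=0, sp=-3, e=sp−y=-3; I=-3, D=e−e_prev=-3; u=0·(-3)+1/4·(-3)+1/4·(-3)=-1.5; next y=1/2·0+3/4·(-1.5)=-1.125
n=1: y=-1.125, sp=-3, e=sp−y=-1.875; I=-4.875, D=e−e_prev=1.125; u=0·(-1.875)+1/4·(-4.875)+1/4·1.125=-0.9375; next y=1/2·(-1.125)+3/4·(-0.9375)=-1.265625
n=2: y=-1.265625, sp=-3, e=sp−y=-1.734375; I=-6.609375, D=e−e_prev=0.140625; u=0·(-1.734375)+1/4·(-6.609375)+1/4·0.140625≈-1.617188; next y=1/2·(-1.265625)+3/4·(-1.617188)≈-1.845703
n=3: y≈-1.845703, sp=-3, e=sp−y≈-1.154297; I≈-7.763672, D=e−e_prev≈0.580078; u=0·(-1.154297)+1/4·(-7.763672)+1/4·0.580078≈-1.795898; next y=1/2·(-1.845703)+3/4·(-1.795898)≈-2.269775
n=4: y≈-2.269775, sp=-3, e=sp−y≈-0.730225; I≈-8.493896, D=e−e_prev≈0.424072; u=0·(-0.730225)+1/4·(-8.493896)+1/4·0.424072≈-2.017456; next y=1/2·(-2.269775)+3/4·(-2.017456)≈-2.647980
n=5: y≈-2.647980, sp=-3, e=sp−y≈-0.352020; I≈-8.845917, D=e−e_prev≈0.378204; u=0·(-0.352020)+1/4·(-8.845917)+1/4·0.378204≈-2.116928; next y=1/2·(-2.647980)+3/4·(-2.116928)≈-2.911686
n=6: y≈-2.911686, sp=-3, e=sp−y≈-0.088314; I≈-8.934231, D=e−e_prev≈0.263706; u=0·(-0.088314)+1/4·(-8.934231)+1/4·0.263706≈-2.167631; next y=1/2·(-2.911686)+3/4·(-2.167631)≈-3.081566
n=7: y≈-3.081566, sp=-1, e=sp−y≈2.081566; I≈-6.852664, D=e−e_prev≈2.169880; u=0·2.081566+1/4·(-6.852664)+1/4·2.169880≈-1.170696; next y=1/2·(-3.081566)+3/4·(-1.170696)≈-2.418805
n=8: y≈-2.418805, sp=5, e=sp−y≈7.418805; I≈0.566141, D=e−e_prev≈5.337239; u=0·7.418805+1/4·0.566141+1/4·5.337239≈1.475845; next y=1/2·(-2.418805)+3/4·1.475845≈-0.102519
n=9: y≈-0.102519, sp=5, e=sp−y≈5.102519; I≈5.668660, D=e−e_prev≈-2.316286; u=0·5.102519+1/4·5.668660+1/4·(-2.316286)≈0.838093; next y=1/2·(-0.102519)+3/4·0.838093≈0.577311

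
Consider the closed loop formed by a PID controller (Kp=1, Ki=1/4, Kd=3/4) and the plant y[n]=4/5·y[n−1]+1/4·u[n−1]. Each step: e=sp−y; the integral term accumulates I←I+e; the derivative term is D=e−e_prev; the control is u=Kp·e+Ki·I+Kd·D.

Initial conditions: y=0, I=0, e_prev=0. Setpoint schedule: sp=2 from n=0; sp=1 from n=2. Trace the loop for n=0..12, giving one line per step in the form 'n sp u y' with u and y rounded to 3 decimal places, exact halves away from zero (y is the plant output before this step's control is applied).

0 2 4.000 0.000
1 2 1.000 1.000
2 1 -0.100 1.050
3 1 1.145 0.815
4 1 0.769 0.938
5 1 0.867 0.943
6 1 0.828 0.971
7 1 0.831 0.984
8 1 0.823 0.995
9 1 0.819 1.002
10 1 0.815 1.006
11 1 0.812 1.009
12 1 0.809 1.010

(exact arithmetic carried between steps; '≈' marks a value shown rounded to 6 d.p. or computed from one; I and e_prev carry over from the previous line; the table rounds u and y to 3 d.p., halves away from zero)
n=0: y=0, sp=2, e=sp−y=2; I=2, D=e−e_prev=2; u=1·2+1/4·2+3/4·2=4; next y=4/5·0+1/4·4=1
n=1: y=1, sp=2, e=sp−y=1; I=3, D=e−e_prev=-1; u=1·1+1/4·3+3/4·(-1)=1; next y=4/5·1+1/4·1=1.05
n=2: y=1.05, sp=1, e=sp−y=-0.05; I=2.95, D=e−e_prev=-1.05; u=1·(-0.05)+1/4·2.95+3/4·(-1.05)=-0.1; next y=4/5·1.05+1/4·(-0.1)=0.815
n=3: y=0.815, sp=1, e=sp−y=0.185; I=3.135, D=e−e_prev=0.235; u=1·0.185+1/4·3.135+3/4·0.235=1.145; next y=4/5·0.815+1/4·1.145=0.93825
n=4: y=0.93825, sp=1, e=sp−y=0.06175; I=3.19675, D=e−e_prev=-0.12325; u=1·0.06175+1/4·3.19675+3/4·(-0.12325)=0.7685; next y=4/5·0.93825+1/4·0.7685=0.942725
n=5: y=0.942725, sp=1, e=sp−y=0.057275; I=3.254025, D=e−e_prev=-0.004475; u=1·0.057275+1/4·3.254025+3/4·(-0.004475)=0.867425; next y=4/5·0.942725+1/4·0.867425≈0.971036
n=6: y≈0.971036, sp=1, e=sp−y≈0.028964; I≈3.282989, D=e−e_prev≈-0.028311; u=1·0.028964+1/4·3.282989+3/4·(-0.028311)≈0.828478; next y=4/5·0.971036+1/4·0.828478≈0.983948
n=7: y≈0.983948, sp=1, e=sp−y≈0.016052; I≈3.299040, D=e−e_prev≈-0.012912; u=1·0.016052+1/4·3.299040+3/4·(-0.012912)≈0.831128; next y=4/5·0.983948+1/4·0.831128≈0.994941
n=8: y≈0.994941, sp=1, e=sp−y≈0.005059; I≈3.304100, D=e−e_prev≈-0.010992; u=1·0.005059+1/4·3.304100+3/4·(-0.010992)≈0.822840; next y=4/5·0.994941+1/4·0.822840≈1.001663
n=9: y≈1.001663, sp=1, e=sp−y≈-0.001663; I≈3.302437, D=e−e_prev≈-0.006722; u=1·(-0.001663)+1/4·3.302437+3/4·(-0.006722)≈0.818905; next y=4/5·1.001663+1/4·0.818905≈1.006056
n=10: y≈1.006056, sp=1, e=sp−y≈-0.006056; I≈3.296381, D=e−e_prev≈-0.004394; u=1·(-0.006056)+1/4·3.296381+3/4·(-0.004394)≈0.814743; next y=4/5·1.006056+1/4·0.814743≈1.008531
n=11: y≈1.008531, sp=1, e=sp−y≈-0.008531; I≈3.287850, D=e−e_prev≈-0.002475; u=1·(-0.008531)+1/4·3.287850+3/4·(-0.002475)≈0.811576; next y=4/5·1.008531+1/4·0.811576≈1.009719
n=12: y≈1.009719, sp=1, e=sp−y≈-0.009719; I≈3.278131, D=e−e_prev≈-0.001188; u=1·(-0.009719)+1/4·3.278131+3/4·(-0.001188)≈0.808923; next y=4/5·1.009719+1/4·0.808923≈1.010006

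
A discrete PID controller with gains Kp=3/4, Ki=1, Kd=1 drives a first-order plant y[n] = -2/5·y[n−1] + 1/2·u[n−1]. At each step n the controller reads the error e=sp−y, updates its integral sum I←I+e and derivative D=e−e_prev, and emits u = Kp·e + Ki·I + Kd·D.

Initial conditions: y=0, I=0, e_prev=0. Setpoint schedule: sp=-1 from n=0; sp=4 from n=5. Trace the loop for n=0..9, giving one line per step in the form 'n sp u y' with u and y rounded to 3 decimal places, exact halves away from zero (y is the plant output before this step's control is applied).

(exact arithmetic carried between steps; '≈' marks a value shown rounded to 6 d.p. or computed from one; I and e_prev carry over from the previous line; the table rounds u and y to 3 d.p., halves away from zero)
n=0: y=0, sp=-1, e=sp−y=-1; I=-1, D=e−e_prev=-1; u=3/4·(-1)+1·(-1)+1·(-1)=-2.75; next y=-2/5·0+1/2·(-2.75)=-1.375
n=1: y=-1.375, sp=-1, e=sp−y=0.375; I=-0.625, D=e−e_prev=1.375; u=3/4·0.375+1·(-0.625)+1·1.375=1.03125; next y=-2/5·(-1.375)+1/2·1.03125=1.065625
n=2: y=1.065625, sp=-1, e=sp−y=-2.065625; I=-2.690625, D=e−e_prev=-2.440625; u=3/4·(-2.065625)+1·(-2.690625)+1·(-2.440625)≈-6.680469; next y=-2/5·1.065625+1/2·(-6.680469)≈-3.766484
n=3: y≈-3.766484, sp=-1, e=sp−y≈2.766484; I≈0.075859, D=e−e_prev≈4.832109; u=3/4·2.766484+1·0.075859+1·4.832109≈6.982832; next y=-2/5·(-3.766484)+1/2·6.982832≈4.998010
n=4: y≈4.998010, sp=-1, e=sp−y≈-5.998010; I≈-5.922150, D=e−e_prev≈-8.764494; u=3/4·(-5.998010)+1·(-5.922150)+1·(-8.764494)≈-19.185152; next y=-2/5·4.998010+1/2·(-19.185152)≈-11.591780
n=5: y≈-11.591780, sp=4, e=sp−y≈15.591780; I≈9.669629, D=e−e_prev≈21.589790; u=3/4·15.591780+1·9.669629+1·21.589790≈42.953254; next y=-2/5·(-11.591780)+1/2·42.953254≈26.113339
n=6: y≈26.113339, sp=4, e=sp−y≈-22.113339; I≈-12.443709, D=e−e_prev≈-37.705119; u=3/4·(-22.113339)+1·(-12.443709)+1·(-37.705119)≈-66.733832; next y=-2/5·26.113339+1/2·(-66.733832)≈-43.812252
n=7: y≈-43.812252, sp=4, e=sp−y≈47.812252; I≈35.368542, D=e−e_prev≈69.925591; u=3/4·47.812252+1·35.368542+1·69.925591≈141.153322; next y=-2/5·(-43.812252)+1/2·141.153322≈88.101562
n=8: y≈88.101562, sp=4, e=sp−y≈-84.101562; I≈-48.733019, D=e−e_prev≈-131.913813; u=3/4·(-84.101562)+1·(-48.733019)+1·(-131.913813)≈-243.723004; next y=-2/5·88.101562+1/2·(-243.723004)≈-157.102126
n=9: y≈-157.102126, sp=4, e=sp−y≈161.102126; I≈112.369107, D=e−e_prev≈245.203688; u=3/4·161.102126+1·112.369107+1·245.203688≈478.399390; next y=-2/5·(-157.102126)+1/2·478.399390≈302.040546

0 -1 -2.750 0.000
1 -1 1.031 -1.375
2 -1 -6.680 1.066
3 -1 6.983 -3.766
4 -1 -19.185 4.998
5 4 42.953 -11.592
6 4 -66.734 26.113
7 4 141.153 -43.812
8 4 -243.723 88.102
9 4 478.399 -157.102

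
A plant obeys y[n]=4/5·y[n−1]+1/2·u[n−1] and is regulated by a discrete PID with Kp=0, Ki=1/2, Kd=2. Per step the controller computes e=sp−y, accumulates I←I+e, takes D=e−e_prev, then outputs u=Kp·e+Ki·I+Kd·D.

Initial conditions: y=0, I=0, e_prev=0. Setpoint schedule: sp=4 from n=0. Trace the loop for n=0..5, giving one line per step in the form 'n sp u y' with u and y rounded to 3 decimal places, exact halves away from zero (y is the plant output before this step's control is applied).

0 4 10.000 0.000
1 4 -8.500 5.000
2 4 14.125 -0.250
3 4 -12.031 6.863
4 4 19.233 -0.526
5 4 -17.584 9.196

(exact arithmetic carried between steps; '≈' marks a value shown rounded to 6 d.p. or computed from one; I and e_prev carry over from the previous line; the table rounds u and y to 3 d.p., halves away from zero)
n=0: y=0, sp=4, e=sp−y=4; I=4, D=e−e_prev=4; u=0·4+1/2·4+2·4=10; next y=4/5·0+1/2·10=5
n=1: y=5, sp=4, e=sp−y=-1; I=3, D=e−e_prev=-5; u=0·(-1)+1/2·3+2·(-5)=-8.5; next y=4/5·5+1/2·(-8.5)=-0.25
n=2: y=-0.25, sp=4, e=sp−y=4.25; I=7.25, D=e−e_prev=5.25; u=0·4.25+1/2·7.25+2·5.25=14.125; next y=4/5·(-0.25)+1/2·14.125=6.8625
n=3: y=6.8625, sp=4, e=sp−y=-2.8625; I=4.3875, D=e−e_prev=-7.1125; u=0·(-2.8625)+1/2·4.3875+2·(-7.1125)=-12.03125; next y=4/5·6.8625+1/2·(-12.03125)=-0.525625
n=4: y=-0.525625, sp=4, e=sp−y=4.525625; I=8.913125, D=e−e_prev=7.388125; u=0·4.525625+1/2·8.913125+2·7.388125≈19.232813; next y=4/5·(-0.525625)+1/2·19.232813≈9.195906
n=5: y≈9.195906, sp=4, e=sp−y≈-5.195906; I≈3.717219, D=e−e_prev≈-9.721531; u=0·(-5.195906)+1/2·3.717219+2·(-9.721531)≈-17.584453; next y=4/5·9.195906+1/2·(-17.584453)≈-1.435502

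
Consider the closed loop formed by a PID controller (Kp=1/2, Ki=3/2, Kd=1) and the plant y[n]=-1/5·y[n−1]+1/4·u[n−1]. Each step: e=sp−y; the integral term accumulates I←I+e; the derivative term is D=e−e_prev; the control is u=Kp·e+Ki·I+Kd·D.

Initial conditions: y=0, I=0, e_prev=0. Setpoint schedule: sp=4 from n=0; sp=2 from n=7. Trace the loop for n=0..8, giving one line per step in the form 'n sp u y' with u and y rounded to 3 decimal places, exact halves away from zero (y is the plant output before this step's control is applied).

0 4 12.000 0.000
1 4 5.000 3.000
2 4 16.550 0.650
3 4 9.153 4.008
4 4 20.061 1.487
5 4 11.616 4.718
6 4 22.043 1.960
7 2 6.870 5.119
8 2 20.625 0.694

(exact arithmetic carried between steps; '≈' marks a value shown rounded to 6 d.p. or computed from one; I and e_prev carry over from the previous line; the table rounds u and y to 3 d.p., halves away from zero)
n=0: y=0, sp=4, e=sp−y=4; I=4, D=e−e_prev=4; u=1/2·4+3/2·4+1·4=12; next y=-1/5·0+1/4·12=3
n=1: y=3, sp=4, e=sp−y=1; I=5, D=e−e_prev=-3; u=1/2·1+3/2·5+1·(-3)=5; next y=-1/5·3+1/4·5=0.65
n=2: y=0.65, sp=4, e=sp−y=3.35; I=8.35, D=e−e_prev=2.35; u=1/2·3.35+3/2·8.35+1·2.35=16.55; next y=-1/5·0.65+1/4·16.55=4.0075
n=3: y=4.0075, sp=4, e=sp−y=-0.0075; I=8.3425, D=e−e_prev=-3.3575; u=1/2·(-0.0075)+3/2·8.3425+1·(-3.3575)=9.1525; next y=-1/5·4.0075+1/4·9.1525=1.486625
n=4: y=1.486625, sp=4, e=sp−y=2.513375; I=10.855875, D=e−e_prev=2.520875; u=1/2·2.513375+3/2·10.855875+1·2.520875=20.061375; next y=-1/5·1.486625+1/4·20.061375≈4.718019
n=5: y≈4.718019, sp=4, e=sp−y≈-0.718019; I≈10.137856, D=e−e_prev≈-3.231394; u=1/2·(-0.718019)+3/2·10.137856+1·(-3.231394)≈11.616381; next y=-1/5·4.718019+1/4·11.616381≈1.960492
n=6: y≈1.960492, sp=4, e=sp−y≈2.039508; I≈12.177365, D=e−e_prev≈2.757527; u=1/2·2.039508+3/2·12.177365+1·2.757527≈22.043328; next y=-1/5·1.960492+1/4·22.043328≈5.118734
n=7: y≈5.118734, sp=2, e=sp−y≈-3.118734; I≈9.058631, D=e−e_prev≈-5.158242; u=1/2·(-3.118734)+3/2·9.058631+1·(-5.158242)≈6.870337; next y=-1/5·5.118734+1/4·6.870337≈0.693838
n=8: y≈0.693838, sp=2, e=sp−y≈1.306162; I≈10.364793, D=e−e_prev≈4.424896; u=1/2·1.306162+3/2·10.364793+1·4.424896≈20.625168; next y=-1/5·0.693838+1/4·20.625168≈5.017524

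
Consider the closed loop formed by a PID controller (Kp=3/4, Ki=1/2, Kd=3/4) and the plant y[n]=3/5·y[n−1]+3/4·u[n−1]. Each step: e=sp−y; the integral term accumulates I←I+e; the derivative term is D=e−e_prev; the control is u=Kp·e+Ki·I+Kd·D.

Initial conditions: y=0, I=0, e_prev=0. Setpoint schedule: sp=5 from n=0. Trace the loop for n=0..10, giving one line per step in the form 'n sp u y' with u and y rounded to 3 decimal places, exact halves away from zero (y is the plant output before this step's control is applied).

0 5 10.000 0.000
1 5 -6.250 7.500
2 5 13.500 -0.188
3 5 -10.072 10.013
4 5 18.190 -1.546
5 5 -15.728 12.714
6 5 24.874 -4.167
7 5 -23.848 16.155
8 5 34.513 -8.193
9 5 -35.476 20.968
10 5 48.400 -14.026

(exact arithmetic carried between steps; '≈' marks a value shown rounded to 6 d.p. or computed from one; I and e_prev carry over from the previous line; the table rounds u and y to 3 d.p., halves away from zero)
n=0: y=0, sp=5, e=sp−y=5; I=5, D=e−e_prev=5; u=3/4·5+1/2·5+3/4·5=10; next y=3/5·0+3/4·10=7.5
n=1: y=7.5, sp=5, e=sp−y=-2.5; I=2.5, D=e−e_prev=-7.5; u=3/4·(-2.5)+1/2·2.5+3/4·(-7.5)=-6.25; next y=3/5·7.5+3/4·(-6.25)=-0.1875
n=2: y=-0.1875, sp=5, e=sp−y=5.1875; I=7.6875, D=e−e_prev=7.6875; u=3/4·5.1875+1/2·7.6875+3/4·7.6875=13.5; next y=3/5·(-0.1875)+3/4·13.5=10.0125
n=3: y=10.0125, sp=5, e=sp−y=-5.0125; I=2.675, D=e−e_prev=-10.2; u=3/4·(-5.0125)+1/2·2.675+3/4·(-10.2)=-10.071875; next y=3/5·10.0125+3/4·(-10.071875)≈-1.546406
n=4: y≈-1.546406, sp=5, e=sp−y≈6.546406; I≈9.221406, D=e−e_prev≈11.558906; u=3/4·6.546406+1/2·9.221406+3/4·11.558906≈18.189688; next y=3/5·(-1.546406)+3/4·18.189688≈12.714422
n=5: y≈12.714422, sp=5, e=sp−y≈-7.714422; I≈1.506984, D=e−e_prev≈-14.260828; u=3/4·(-7.714422)+1/2·1.506984+3/4·(-14.260828)≈-15.727945; next y=3/5·12.714422+3/4·(-15.727945)≈-4.167306
n=6: y≈-4.167306, sp=5, e=sp−y≈9.167306; I≈10.674290, D=e−e_prev≈16.881728; u=3/4·9.167306+1/2·10.674290+3/4·16.881728≈24.873920; next y=3/5·(-4.167306)+3/4·24.873920≈16.155057
n=7: y≈16.155057, sp=5, e=sp−y≈-11.155057; I≈-0.480766, D=e−e_prev≈-20.322363; u=3/4·(-11.155057)+1/2·(-0.480766)+3/4·(-20.322363)≈-23.848448; next y=3/5·16.155057+3/4·(-23.848448)≈-8.193302
n=8: y≈-8.193302, sp=5, e=sp−y≈13.193302; I≈12.712535, D=e−e_prev≈24.348358; u=3/4·13.193302+1/2·12.712535+3/4·24.348358≈34.512513; next y=3/5·(-8.193302)+3/4·34.512513≈20.968404
n=9: y≈20.968404, sp=5, e=sp−y≈-15.968404; I≈-3.255868, D=e−e_prev≈-29.161705; u=3/4·(-15.968404)+1/2·(-3.255868)+3/4·(-29.161705)≈-35.475516; next y=3/5·20.968404+3/4·(-35.475516)≈-14.025595
n=10: y≈-14.025595, sp=5, e=sp−y≈19.025595; I≈15.769726, D=e−e_prev≈34.993998; u=3/4·19.025595+1/2·15.769726+3/4·34.993998≈48.399558; next y=3/5·(-14.025595)+3/4·48.399558≈27.884312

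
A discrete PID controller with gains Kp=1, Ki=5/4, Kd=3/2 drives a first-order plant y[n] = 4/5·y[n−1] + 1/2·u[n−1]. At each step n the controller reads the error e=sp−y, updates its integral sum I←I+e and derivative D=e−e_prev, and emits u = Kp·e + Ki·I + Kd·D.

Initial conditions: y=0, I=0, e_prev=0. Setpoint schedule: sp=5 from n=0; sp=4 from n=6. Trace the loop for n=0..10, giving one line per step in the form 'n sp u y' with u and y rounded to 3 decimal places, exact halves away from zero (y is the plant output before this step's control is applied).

0 5 18.750 0.000
1 5 -17.656 9.375
2 5 31.074 -1.328
3 5 -36.331 14.475
4 5 54.506 -6.586
5 5 -69.740 21.985
6 4 95.386 -17.283
7 4 -127.222 33.867
8 4 176.110 -36.517
9 4 -236.414 58.841
10 4 325.479 -71.134

(exact arithmetic carried between steps; '≈' marks a value shown rounded to 6 d.p. or computed from one; I and e_prev carry over from the previous line; the table rounds u and y to 3 d.p., halves away from zero)
n=0: y=0, sp=5, e=sp−y=5; I=5, D=e−e_prev=5; u=1·5+5/4·5+3/2·5=18.75; next y=4/5·0+1/2·18.75=9.375
n=1: y=9.375, sp=5, e=sp−y=-4.375; I=0.625, D=e−e_prev=-9.375; u=1·(-4.375)+5/4·0.625+3/2·(-9.375)=-17.65625; next y=4/5·9.375+1/2·(-17.65625)=-1.328125
n=2: y=-1.328125, sp=5, e=sp−y=6.328125; I=6.953125, D=e−e_prev=10.703125; u=1·6.328125+5/4·6.953125+3/2·10.703125≈31.074219; next y=4/5·(-1.328125)+1/2·31.074219≈14.474609
n=3: y≈14.474609, sp=5, e=sp−y≈-9.474609; I≈-2.521484, D=e−e_prev≈-15.802734; u=1·(-9.474609)+5/4·(-2.521484)+3/2·(-15.802734)≈-36.330566; next y=4/5·14.474609+1/2·(-36.330566)≈-6.585596
n=4: y≈-6.585596, sp=5, e=sp−y≈11.585596; I≈9.064111, D=e−e_prev≈21.060205; u=1·11.585596+5/4·9.064111+3/2·21.060205≈54.506042; next y=4/5·(-6.585596)+1/2·54.506042≈21.984545
n=5: y≈21.984545, sp=5, e=sp−y≈-16.984545; I≈-7.920433, D=e−e_prev≈-28.570140; u=1·(-16.984545)+5/4·(-7.920433)+3/2·(-28.570140)≈-69.740297; next y=4/5·21.984545+1/2·(-69.740297)≈-17.282513
n=6: y≈-17.282513, sp=4, e=sp−y≈21.282513; I≈13.362079, D=e−e_prev≈38.267057; u=1·21.282513+5/4·13.362079+3/2·38.267057≈95.385698; next y=4/5·(-17.282513)+1/2·95.385698≈33.866839
n=7: y≈33.866839, sp=4, e=sp−y≈-29.866839; I≈-16.504759, D=e−e_prev≈-51.149352; u=1·(-29.866839)+5/4·(-16.504759)+3/2·(-51.149352)≈-127.221816; next y=4/5·33.866839+1/2·(-127.221816)≈-36.517437
n=8: y≈-36.517437, sp=4, e=sp−y≈40.517437; I≈24.012677, D=e−e_prev≈70.384276; u=1·40.517437+5/4·24.012677+3/2·70.384276≈176.109697; next y=4/5·(-36.517437)+1/2·176.109697≈58.840899
n=9: y≈58.840899, sp=4, e=sp−y≈-54.840899; I≈-30.828222, D=e−e_prev≈-95.358336; u=1·(-54.840899)+5/4·(-30.828222)+3/2·(-95.358336)≈-236.413679; next y=4/5·58.840899+1/2·(-236.413679)≈-71.134121
n=10: y≈-71.134121, sp=4, e=sp−y≈75.134121; I≈44.305899, D=e−e_prev≈129.975019; u=1·75.134121+5/4·44.305899+3/2·129.975019≈325.479023; next y=4/5·(-71.134121)+1/2·325.479023≈105.832215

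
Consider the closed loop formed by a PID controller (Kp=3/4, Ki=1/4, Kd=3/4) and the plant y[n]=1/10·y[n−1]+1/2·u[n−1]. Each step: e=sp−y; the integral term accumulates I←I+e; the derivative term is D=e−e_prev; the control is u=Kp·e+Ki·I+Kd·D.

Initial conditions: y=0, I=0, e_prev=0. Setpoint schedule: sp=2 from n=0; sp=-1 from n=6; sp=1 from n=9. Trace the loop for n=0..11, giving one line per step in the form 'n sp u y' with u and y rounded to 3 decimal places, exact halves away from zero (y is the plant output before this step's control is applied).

(exact arithmetic carried between steps; '≈' marks a value shown rounded to 6 d.p. or computed from one; I and e_prev carry over from the previous line; the table rounds u and y to 3 d.p., halves away from zero)
n=0: y=0, sp=2, e=sp−y=2; I=2, D=e−e_prev=2; u=3/4·2+1/4·2+3/4·2=3.5; next y=1/10·0+1/2·3.5=1.75
n=1: y=1.75, sp=2, e=sp−y=0.25; I=2.25, D=e−e_prev=-1.75; u=3/4·0.25+1/4·2.25+3/4·(-1.75)=-0.5625; next y=1/10·1.75+1/2·(-0.5625)=-0.10625
n=2: y=-0.10625, sp=2, e=sp−y=2.10625; I=4.35625, D=e−e_prev=1.85625; u=3/4·2.10625+1/4·4.35625+3/4·1.85625≈4.060938; next y=1/10·(-0.10625)+1/2·4.060938≈2.019844
n=3: y≈2.019844, sp=2, e=sp−y≈-0.019844; I≈4.336406, D=e−e_prev≈-2.126094; u=3/4·(-0.019844)+1/4·4.336406+3/4·(-2.126094)≈-0.525352; next y=1/10·2.019844+1/2·(-0.525352)≈-0.060691
n=4: y≈-0.060691, sp=2, e=sp−y≈2.060691; I≈6.397098, D=e−e_prev≈2.080535; u=3/4·2.060691+1/4·6.397098+3/4·2.080535≈4.705194; next y=1/10·(-0.060691)+1/2·4.705194≈2.346528
n=5: y≈2.346528, sp=2, e=sp−y≈-0.346528; I≈6.050570, D=e−e_prev≈-2.407219; u=3/4·(-0.346528)+1/4·6.050570+3/4·(-2.407219)≈-0.552668; next y=1/10·2.346528+1/2·(-0.552668)≈-0.041681
n=6: y≈-0.041681, sp=-1, e=sp−y≈-0.958319; I≈5.092251, D=e−e_prev≈-0.611791; u=3/4·(-0.958319)+1/4·5.092251+3/4·(-0.611791)≈0.095481; next y=1/10·(-0.041681)+1/2·0.095481≈0.043572
n=7: y≈0.043572, sp=-1, e=sp−y≈-1.043572; I≈4.048679, D=e−e_prev≈-0.085254; u=3/4·(-1.043572)+1/4·4.048679+3/4·(-0.085254)≈0.165550; next y=1/10·0.043572+1/2·0.165550≈0.087132
n=8: y≈0.087132, sp=-1, e=sp−y≈-1.087132; I≈2.961546, D=e−e_prev≈-0.043560; u=3/4·(-1.087132)+1/4·2.961546+3/4·(-0.043560)≈-0.107633; next y=1/10·0.087132+1/2·(-0.107633)≈-0.045103
n=9: y≈-0.045103, sp=1, e=sp−y≈1.045103; I≈4.006649, D=e−e_prev≈2.132236; u=3/4·1.045103+1/4·4.006649+3/4·2.132236≈3.384666; next y=1/10·(-0.045103)+1/2·3.384666≈1.687823
n=10: y≈1.687823, sp=1, e=sp−y≈-0.687823; I≈3.318827, D=e−e_prev≈-1.732926; u=3/4·(-0.687823)+1/4·3.318827+3/4·(-1.732926)≈-0.985855; next y=1/10·1.687823+1/2·(-0.985855)≈-0.324145
n=11: y≈-0.324145, sp=1, e=sp−y≈1.324145; I≈4.642972, D=e−e_prev≈2.011968; u=3/4·1.324145+1/4·4.642972+3/4·2.011968≈3.662828; next y=1/10·(-0.324145)+1/2·3.662828≈1.799000

0 2 3.500 0.000
1 2 -0.563 1.750
2 2 4.061 -0.106
3 2 -0.525 2.020
4 2 4.705 -0.061
5 2 -0.553 2.347
6 -1 0.095 -0.042
7 -1 0.166 0.044
8 -1 -0.108 0.087
9 1 3.385 -0.045
10 1 -0.986 1.688
11 1 3.663 -0.324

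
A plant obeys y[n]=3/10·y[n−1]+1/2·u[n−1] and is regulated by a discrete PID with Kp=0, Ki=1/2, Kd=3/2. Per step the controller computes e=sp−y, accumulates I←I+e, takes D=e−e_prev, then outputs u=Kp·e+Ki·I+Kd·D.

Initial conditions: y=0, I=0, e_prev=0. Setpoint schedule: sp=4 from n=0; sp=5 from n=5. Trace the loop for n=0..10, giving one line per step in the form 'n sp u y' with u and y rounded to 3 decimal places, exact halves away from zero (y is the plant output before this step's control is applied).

(exact arithmetic carried between steps; '≈' marks a value shown rounded to 6 d.p. or computed from one; I and e_prev carry over from the previous line; the table rounds u and y to 3 d.p., halves away from zero)
n=0: y=0, sp=4, e=sp−y=4; I=4, D=e−e_prev=4; u=0·4+1/2·4+3/2·4=8; next y=3/10·0+1/2·8=4
n=1: y=4, sp=4, e=sp−y=0; I=4, D=e−e_prev=-4; u=0·0+1/2·4+3/2·(-4)=-4; next y=3/10·4+1/2·(-4)=-0.8
n=2: y=-0.8, sp=4, e=sp−y=4.8; I=8.8, D=e−e_prev=4.8; u=0·4.8+1/2·8.8+3/2·4.8=11.6; next y=3/10·(-0.8)+1/2·11.6=5.56
n=3: y=5.56, sp=4, e=sp−y=-1.56; I=7.24, D=e−e_prev=-6.36; u=0·(-1.56)+1/2·7.24+3/2·(-6.36)=-5.92; next y=3/10·5.56+1/2·(-5.92)=-1.292
n=4: y=-1.292, sp=4, e=sp−y=5.292; I=12.532, D=e−e_prev=6.852; u=0·5.292+1/2·12.532+3/2·6.852=16.544; next y=3/10·(-1.292)+1/2·16.544=7.8844
n=5: y=7.8844, sp=5, e=sp−y=-2.8844; I=9.6476, D=e−e_prev=-8.1764; u=0·(-2.8844)+1/2·9.6476+3/2·(-8.1764)=-7.4408; next y=3/10·7.8844+1/2·(-7.4408)=-1.35508
n=6: y=-1.35508, sp=5, e=sp−y=6.35508; I=16.00268, D=e−e_prev=9.23948; u=0·6.35508+1/2·16.00268+3/2·9.23948=21.86056; next y=3/10·(-1.35508)+1/2·21.86056=10.523756
n=7: y=10.523756, sp=5, e=sp−y=-5.523756; I=10.478924, D=e−e_prev=-11.878836; u=0·(-5.523756)+1/2·10.478924+3/2·(-11.878836)=-12.578792; next y=3/10·10.523756+1/2·(-12.578792)≈-3.132269
n=8: y≈-3.132269, sp=5, e=sp−y≈8.132269; I≈18.611193, D=e−e_prev≈13.656025; u=0·8.132269+1/2·18.611193+3/2·13.656025≈29.789634; next y=3/10·(-3.132269)+1/2·29.789634≈13.955136
n=9: y≈13.955136, sp=5, e=sp−y≈-8.955136; I≈9.656057, D=e−e_prev≈-17.087406; u=0·(-8.955136)+1/2·9.656057+3/2·(-17.087406)≈-20.803080; next y=3/10·13.955136+1/2·(-20.803080)≈-6.214999
n=10: y≈-6.214999, sp=5, e=sp−y≈11.214999; I≈20.871056, D=e−e_prev≈20.170136; u=0·11.214999+1/2·20.871056+3/2·20.170136≈40.690731; next y=3/10·(-6.214999)+1/2·40.690731≈18.480866

0 4 8.000 0.000
1 4 -4.000 4.000
2 4 11.600 -0.800
3 4 -5.920 5.560
4 4 16.544 -1.292
5 5 -7.441 7.884
6 5 21.861 -1.355
7 5 -12.579 10.524
8 5 29.790 -3.132
9 5 -20.803 13.955
10 5 40.691 -6.215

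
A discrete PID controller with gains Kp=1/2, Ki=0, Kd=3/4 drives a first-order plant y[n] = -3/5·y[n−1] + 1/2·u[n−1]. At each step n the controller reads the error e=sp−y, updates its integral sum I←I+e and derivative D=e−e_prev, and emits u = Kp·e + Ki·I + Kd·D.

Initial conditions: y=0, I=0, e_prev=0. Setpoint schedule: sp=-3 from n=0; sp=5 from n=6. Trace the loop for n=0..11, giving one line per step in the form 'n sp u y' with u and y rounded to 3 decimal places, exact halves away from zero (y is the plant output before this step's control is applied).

0 -3 -3.750 0.000
1 -3 0.844 -1.875
2 -3 -4.840 1.547
3 -3 3.845 -3.348
4 -3 -8.925 3.931
5 -3 9.975 -6.822
6 5 -7.967 9.081
7 5 21.100 -9.432
8 5 -24.836 16.209
9 5 42.336 -22.143
10 5 -57.175 34.454
11 5 89.916 -49.260

(exact arithmetic carried between steps; '≈' marks a value shown rounded to 6 d.p. or computed from one; I and e_prev carry over from the previous line; the table rounds u and y to 3 d.p., halves away from zero)
n=0: y=0, sp=-3, e=sp−y=-3; I=-3, D=e−e_prev=-3; u=1/2·(-3)+0·(-3)+3/4·(-3)=-3.75; next y=-3/5·0+1/2·(-3.75)=-1.875
n=1: y=-1.875, sp=-3, e=sp−y=-1.125; I=-4.125, D=e−e_prev=1.875; u=1/2·(-1.125)+0·(-4.125)+3/4·1.875=0.84375; next y=-3/5·(-1.875)+1/2·0.84375=1.546875
n=2: y=1.546875, sp=-3, e=sp−y=-4.546875; I=-8.671875, D=e−e_prev=-3.421875; u=1/2·(-4.546875)+0·(-8.671875)+3/4·(-3.421875)≈-4.839844; next y=-3/5·1.546875+1/2·(-4.839844)≈-3.348047
n=3: y≈-3.348047, sp=-3, e=sp−y≈0.348047; I≈-8.323828, D=e−e_prev≈4.894922; u=1/2·0.348047+0·(-8.323828)+3/4·4.894922≈3.845215; next y=-3/5·(-3.348047)+1/2·3.845215≈3.931436
n=4: y≈3.931436, sp=-3, e=sp−y≈-6.931436; I≈-15.255264, D=e−e_prev≈-7.279482; u=1/2·(-6.931436)+0·(-15.255264)+3/4·(-7.279482)≈-8.925330; next y=-3/5·3.931436+1/2·(-8.925330)≈-6.821526
n=5: y≈-6.821526, sp=-3, e=sp−y≈3.821526; I≈-11.433738, D=e−e_prev≈10.752962; u=1/2·3.821526+0·(-11.433738)+3/4·10.752962≈9.975484; next y=-3/5·(-6.821526)+1/2·9.975484≈9.080658
n=6: y≈9.080658, sp=5, e=sp−y≈-4.080658; I≈-15.514395, D=e−e_prev≈-7.902184; u=1/2·(-4.080658)+0·(-15.514395)+3/4·(-7.902184)≈-7.966967; next y=-3/5·9.080658+1/2·(-7.966967)≈-9.431878
n=7: y≈-9.431878, sp=5, e=sp−y≈14.431878; I≈-1.082517, D=e−e_prev≈18.512536; u=1/2·14.431878+0·(-1.082517)+3/4·18.512536≈21.100341; next y=-3/5·(-9.431878)+1/2·21.100341≈16.209297
n=8: y≈16.209297, sp=5, e=sp−y≈-11.209297; I≈-12.291815, D=e−e_prev≈-25.641176; u=1/2·(-11.209297)+0·(-12.291815)+3/4·(-25.641176)≈-24.835530; next y=-3/5·16.209297+1/2·(-24.835530)≈-22.143344
n=9: y≈-22.143344, sp=5, e=sp−y≈27.143344; I≈14.851529, D=e−e_prev≈38.352641; u=1/2·27.143344+0·14.851529+3/4·38.352641≈42.336153; next y=-3/5·(-22.143344)+1/2·42.336153≈34.454082
n=10: y≈34.454082, sp=5, e=sp−y≈-29.454082; I≈-14.602553, D=e−e_prev≈-56.597426; u=1/2·(-29.454082)+0·(-14.602553)+3/4·(-56.597426)≈-57.175111; next y=-3/5·34.454082+1/2·(-57.175111)≈-49.260005
n=11: y≈-49.260005, sp=5, e=sp−y≈54.260005; I≈39.657451, D=e−e_prev≈83.714087; u=1/2·54.260005+0·39.657451+3/4·83.714087≈89.915568; next y=-3/5·(-49.260005)+1/2·89.915568≈74.513787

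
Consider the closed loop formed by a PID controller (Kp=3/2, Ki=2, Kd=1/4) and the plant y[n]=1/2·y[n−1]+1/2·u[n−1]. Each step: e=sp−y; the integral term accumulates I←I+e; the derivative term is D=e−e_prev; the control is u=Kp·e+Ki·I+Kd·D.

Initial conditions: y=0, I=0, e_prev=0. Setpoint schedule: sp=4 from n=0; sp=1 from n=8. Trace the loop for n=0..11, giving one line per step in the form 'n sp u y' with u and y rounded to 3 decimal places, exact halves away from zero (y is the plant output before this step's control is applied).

(exact arithmetic carried between steps; '≈' marks a value shown rounded to 6 d.p. or computed from one; I and e_prev carry over from the previous line; the table rounds u and y to 3 d.p., halves away from zero)
n=0: y=0, sp=4, e=sp−y=4; I=4, D=e−e_prev=4; u=3/2·4+2·4+1/4·4=15; next y=1/2·0+1/2·15=7.5
n=1: y=7.5, sp=4, e=sp−y=-3.5; I=0.5, D=e−e_prev=-7.5; u=3/2·(-3.5)+2·0.5+1/4·(-7.5)=-6.125; next y=1/2·7.5+1/2·(-6.125)=0.6875
n=2: y=0.6875, sp=4, e=sp−y=3.3125; I=3.8125, D=e−e_prev=6.8125; u=3/2·3.3125+2·3.8125+1/4·6.8125=14.296875; next y=1/2·0.6875+1/2·14.296875≈7.492188
n=3: y≈7.492188, sp=4, e=sp−y≈-3.492188; I≈0.320313, D=e−e_prev≈-6.804688; u=3/2·(-3.492188)+2·0.320313+1/4·(-6.804688)≈-6.298828; next y=1/2·7.492188+1/2·(-6.298828)≈0.596680
n=4: y≈0.596680, sp=4, e=sp−y≈3.403320; I≈3.723633, D=e−e_prev≈6.895508; u=3/2·3.403320+2·3.723633+1/4·6.895508≈14.276123; next y=1/2·0.596680+1/2·14.276123≈7.436401
n=5: y≈7.436401, sp=4, e=sp−y≈-3.436401; I≈0.287231, D=e−e_prev≈-6.839722; u=3/2·(-3.436401)+2·0.287231+1/4·(-6.839722)≈-6.290070; next y=1/2·7.436401+1/2·(-6.290070)≈0.573166
n=6: y≈0.573166, sp=4, e=sp−y≈3.426834; I≈3.714066, D=e−e_prev≈6.863235; u=3/2·3.426834+2·3.714066+1/4·6.863235≈14.284191; next y=1/2·0.573166+1/2·14.284191≈7.428679
n=7: y≈7.428679, sp=4, e=sp−y≈-3.428679; I≈0.285387, D=e−e_prev≈-6.855513; u=3/2·(-3.428679)+2·0.285387+1/4·(-6.855513)≈-6.286122; next y=1/2·7.428679+1/2·(-6.286122)≈0.571278
n=8: y≈0.571278, sp=1, e=sp−y≈0.428722; I≈0.714109, D=e−e_prev≈3.857400; u=3/2·0.428722+2·0.714109+1/4·3.857400≈3.035650; next y=1/2·0.571278+1/2·3.035650≈1.803464
n=9: y≈1.803464, sp=1, e=sp−y≈-0.803464; I≈-0.089355, D=e−e_prev≈-1.232186; u=3/2·(-0.803464)+2·(-0.089355)+1/4·(-1.232186)≈-1.691954; next y=1/2·1.803464+1/2·(-1.691954)≈0.055755
n=10: y≈0.055755, sp=1, e=sp−y≈0.944245; I≈0.854889, D=e−e_prev≈1.747709; u=3/2·0.944245+2·0.854889+1/4·1.747709≈3.563073; next y=1/2·0.055755+1/2·3.563073≈1.809414
n=11: y≈1.809414, sp=1, e=sp−y≈-0.809414; I≈0.045475, D=e−e_prev≈-1.753659; u=3/2·(-0.809414)+2·0.045475+1/4·(-1.753659)≈-1.561585; next y=1/2·1.809414+1/2·(-1.561585)≈0.123914

0 4 15.000 0.000
1 4 -6.125 7.500
2 4 14.297 0.688
3 4 -6.299 7.492
4 4 14.276 0.597
5 4 -6.290 7.436
6 4 14.284 0.573
7 4 -6.286 7.429
8 1 3.036 0.571
9 1 -1.692 1.803
10 1 3.563 0.056
11 1 -1.562 1.809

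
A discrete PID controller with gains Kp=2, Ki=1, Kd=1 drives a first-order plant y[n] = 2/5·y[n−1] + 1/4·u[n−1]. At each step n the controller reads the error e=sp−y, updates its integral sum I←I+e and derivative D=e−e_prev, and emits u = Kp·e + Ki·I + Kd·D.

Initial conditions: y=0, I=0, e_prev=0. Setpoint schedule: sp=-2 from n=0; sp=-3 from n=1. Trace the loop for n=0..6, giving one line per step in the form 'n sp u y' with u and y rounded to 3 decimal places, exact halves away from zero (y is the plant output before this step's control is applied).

0 -2 -8.000 0.000
1 -3 -4.000 -2.000
2 -3 -6.800 -1.800
3 -3 -5.320 -2.420
4 -3 -7.008 -2.298
5 -3 -6.095 -2.671
6 -3 -7.113 -2.592

(exact arithmetic carried between steps; '≈' marks a value shown rounded to 6 d.p. or computed from one; I and e_prev carry over from the previous line; the table rounds u and y to 3 d.p., halves away from zero)
n=0: y=0, sp=-2, e=sp−y=-2; I=-2, D=e−e_prev=-2; u=2·(-2)+1·(-2)+1·(-2)=-8; next y=2/5·0+1/4·(-8)=-2
n=1: y=-2, sp=-3, e=sp−y=-1; I=-3, D=e−e_prev=1; u=2·(-1)+1·(-3)+1·1=-4; next y=2/5·(-2)+1/4·(-4)=-1.8
n=2: y=-1.8, sp=-3, e=sp−y=-1.2; I=-4.2, D=e−e_prev=-0.2; u=2·(-1.2)+1·(-4.2)+1·(-0.2)=-6.8; next y=2/5·(-1.8)+1/4·(-6.8)=-2.42
n=3: y=-2.42, sp=-3, e=sp−y=-0.58; I=-4.78, D=e−e_prev=0.62; u=2·(-0.58)+1·(-4.78)+1·0.62=-5.32; next y=2/5·(-2.42)+1/4·(-5.32)=-2.298
n=4: y=-2.298, sp=-3, e=sp−y=-0.702; I=-5.482, D=e−e_prev=-0.122; u=2·(-0.702)+1·(-5.482)+1·(-0.122)=-7.008; next y=2/5·(-2.298)+1/4·(-7.008)=-2.6712
n=5: y=-2.6712, sp=-3, e=sp−y=-0.3288; I=-5.8108, D=e−e_prev=0.3732; u=2·(-0.3288)+1·(-5.8108)+1·0.3732=-6.0952; next y=2/5·(-2.6712)+1/4·(-6.0952)=-2.59228
n=6: y=-2.59228, sp=-3, e=sp−y=-0.40772; I=-6.21852, D=e−e_prev=-0.07892; u=2·(-0.40772)+1·(-6.21852)+1·(-0.07892)=-7.11288; next y=2/5·(-2.59228)+1/4·(-7.11288)=-2.815132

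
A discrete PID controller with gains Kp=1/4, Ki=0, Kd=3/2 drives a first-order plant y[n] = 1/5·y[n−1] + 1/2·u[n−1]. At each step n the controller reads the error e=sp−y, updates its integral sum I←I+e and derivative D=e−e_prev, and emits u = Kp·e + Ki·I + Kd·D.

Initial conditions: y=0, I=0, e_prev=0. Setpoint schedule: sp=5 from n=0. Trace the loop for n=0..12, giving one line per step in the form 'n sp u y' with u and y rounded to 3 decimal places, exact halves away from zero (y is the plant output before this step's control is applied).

(exact arithmetic carried between steps; '≈' marks a value shown rounded to 6 d.p. or computed from one; I and e_prev carry over from the previous line; the table rounds u and y to 3 d.p., halves away from zero)
n=0: y=0, sp=5, e=sp−y=5; I=5, D=e−e_prev=5; u=1/4·5+0·5+3/2·5=8.75; next y=1/5·0+1/2·8.75=4.375
n=1: y=4.375, sp=5, e=sp−y=0.625; I=5.625, D=e−e_prev=-4.375; u=1/4·0.625+0·5.625+3/2·(-4.375)=-6.40625; next y=1/5·4.375+1/2·(-6.40625)=-2.328125
n=2: y=-2.328125, sp=5, e=sp−y=7.328125; I=12.953125, D=e−e_prev=6.703125; u=1/4·7.328125+0·12.953125+3/2·6.703125≈11.886719; next y=1/5·(-2.328125)+1/2·11.886719≈5.477734
n=3: y≈5.477734, sp=5, e=sp−y≈-0.477734; I≈12.475391, D=e−e_prev≈-7.805859; u=1/4·(-0.477734)+0·12.475391+3/2·(-7.805859)≈-11.828223; next y=1/5·5.477734+1/2·(-11.828223)≈-4.818564
n=4: y≈-4.818564, sp=5, e=sp−y≈9.818564; I≈22.293955, D=e−e_prev≈10.296299; u=1/4·9.818564+0·22.293955+3/2·10.296299≈17.899089; next y=1/5·(-4.818564)+1/2·17.899089≈7.985832
n=5: y≈7.985832, sp=5, e=sp−y≈-2.985832; I≈19.308123, D=e−e_prev≈-12.804396; u=1/4·(-2.985832)+0·19.308123+3/2·(-12.804396)≈-19.953052; next y=1/5·7.985832+1/2·(-19.953052)≈-8.379360
n=6: y≈-8.379360, sp=5, e=sp−y≈13.379360; I≈32.687483, D=e−e_prev≈16.365192; u=1/4·13.379360+0·32.687483+3/2·16.365192≈27.892627; next y=1/5·(-8.379360)+1/2·27.892627≈12.270442
n=7: y≈12.270442, sp=5, e=sp−y≈-7.270442; I≈25.417041, D=e−e_prev≈-20.649801; u=1/4·(-7.270442)+0·25.417041+3/2·(-20.649801)≈-32.792313; next y=1/5·12.270442+1/2·(-32.792313)≈-13.942068
n=8: y≈-13.942068, sp=5, e=sp−y≈18.942068; I≈44.359109, D=e−e_prev≈26.212510; u=1/4·18.942068+0·44.359109+3/2·26.212510≈44.054282; next y=1/5·(-13.942068)+1/2·44.054282≈19.238727
n=9: y≈19.238727, sp=5, e=sp−y≈-14.238727; I≈30.120382, D=e−e_prev≈-33.180795; u=1/4·(-14.238727)+0·30.120382+3/2·(-33.180795)≈-53.330875; next y=1/5·19.238727+1/2·(-53.330875)≈-22.817692
n=10: y≈-22.817692, sp=5, e=sp−y≈27.817692; I≈57.938074, D=e−e_prev≈42.056419; u=1/4·27.817692+0·57.938074+3/2·42.056419≈70.039051; next y=1/5·(-22.817692)+1/2·70.039051≈30.455987
n=11: y≈30.455987, sp=5, e=sp−y≈-25.455987; I≈32.482087, D=e−e_prev≈-53.273679; u=1/4·(-25.455987)+0·32.482087+3/2·(-53.273679)≈-86.274516; next y=1/5·30.455987+1/2·(-86.274516)≈-37.046060
n=12: y≈-37.046060, sp=5, e=sp−y≈42.046060; I≈74.528147, D=e−e_prev≈67.502048; u=1/4·42.046060+0·74.528147+3/2·67.502048≈111.764587; next y=1/5·(-37.046060)+1/2·111.764587≈48.473081

0 5 8.750 0.000
1 5 -6.406 4.375
2 5 11.887 -2.328
3 5 -11.828 5.478
4 5 17.899 -4.819
5 5 -19.953 7.986
6 5 27.893 -8.379
7 5 -32.792 12.270
8 5 44.054 -13.942
9 5 -53.331 19.239
10 5 70.039 -22.818
11 5 -86.275 30.456
12 5 111.765 -37.046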